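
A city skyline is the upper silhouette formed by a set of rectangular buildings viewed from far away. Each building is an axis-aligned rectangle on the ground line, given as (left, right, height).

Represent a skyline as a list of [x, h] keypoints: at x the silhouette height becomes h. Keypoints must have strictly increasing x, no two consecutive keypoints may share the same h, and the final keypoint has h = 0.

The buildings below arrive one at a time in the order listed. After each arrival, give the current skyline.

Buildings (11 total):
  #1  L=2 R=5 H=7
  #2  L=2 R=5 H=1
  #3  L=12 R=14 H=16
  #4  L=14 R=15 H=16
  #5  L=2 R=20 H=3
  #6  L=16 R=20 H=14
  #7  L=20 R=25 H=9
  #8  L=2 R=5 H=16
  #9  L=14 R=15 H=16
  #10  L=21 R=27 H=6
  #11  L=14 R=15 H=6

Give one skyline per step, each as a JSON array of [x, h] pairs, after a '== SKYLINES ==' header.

== SKYLINES ==
[[2,7],[5,0]]
[[2,7],[5,0]]
[[2,7],[5,0],[12,16],[14,0]]
[[2,7],[5,0],[12,16],[15,0]]
[[2,7],[5,3],[12,16],[15,3],[20,0]]
[[2,7],[5,3],[12,16],[15,3],[16,14],[20,0]]
[[2,7],[5,3],[12,16],[15,3],[16,14],[20,9],[25,0]]
[[2,16],[5,3],[12,16],[15,3],[16,14],[20,9],[25,0]]
[[2,16],[5,3],[12,16],[15,3],[16,14],[20,9],[25,0]]
[[2,16],[5,3],[12,16],[15,3],[16,14],[20,9],[25,6],[27,0]]
[[2,16],[5,3],[12,16],[15,3],[16,14],[20,9],[25,6],[27,0]]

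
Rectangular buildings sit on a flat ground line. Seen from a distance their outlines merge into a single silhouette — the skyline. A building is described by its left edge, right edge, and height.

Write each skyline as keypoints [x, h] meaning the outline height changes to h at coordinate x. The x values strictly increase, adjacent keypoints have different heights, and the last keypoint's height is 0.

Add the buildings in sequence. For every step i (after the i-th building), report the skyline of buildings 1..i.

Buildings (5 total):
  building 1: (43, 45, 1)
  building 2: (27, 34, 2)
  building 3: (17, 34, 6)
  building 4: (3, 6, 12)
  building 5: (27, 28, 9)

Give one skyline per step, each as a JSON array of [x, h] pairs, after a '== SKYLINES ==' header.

== SKYLINES ==
[[43,1],[45,0]]
[[27,2],[34,0],[43,1],[45,0]]
[[17,6],[34,0],[43,1],[45,0]]
[[3,12],[6,0],[17,6],[34,0],[43,1],[45,0]]
[[3,12],[6,0],[17,6],[27,9],[28,6],[34,0],[43,1],[45,0]]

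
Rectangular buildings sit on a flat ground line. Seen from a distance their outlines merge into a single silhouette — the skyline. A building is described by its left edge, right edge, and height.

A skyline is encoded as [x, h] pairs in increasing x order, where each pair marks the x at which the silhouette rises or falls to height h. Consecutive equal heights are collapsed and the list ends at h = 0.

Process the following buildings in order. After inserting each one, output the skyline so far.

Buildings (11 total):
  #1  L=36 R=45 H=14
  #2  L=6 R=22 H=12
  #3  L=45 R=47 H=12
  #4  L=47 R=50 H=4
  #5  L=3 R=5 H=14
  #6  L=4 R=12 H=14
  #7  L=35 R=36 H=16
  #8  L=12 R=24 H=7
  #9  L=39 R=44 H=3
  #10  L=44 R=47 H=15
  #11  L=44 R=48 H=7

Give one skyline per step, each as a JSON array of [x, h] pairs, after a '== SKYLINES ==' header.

== SKYLINES ==
[[36,14],[45,0]]
[[6,12],[22,0],[36,14],[45,0]]
[[6,12],[22,0],[36,14],[45,12],[47,0]]
[[6,12],[22,0],[36,14],[45,12],[47,4],[50,0]]
[[3,14],[5,0],[6,12],[22,0],[36,14],[45,12],[47,4],[50,0]]
[[3,14],[12,12],[22,0],[36,14],[45,12],[47,4],[50,0]]
[[3,14],[12,12],[22,0],[35,16],[36,14],[45,12],[47,4],[50,0]]
[[3,14],[12,12],[22,7],[24,0],[35,16],[36,14],[45,12],[47,4],[50,0]]
[[3,14],[12,12],[22,7],[24,0],[35,16],[36,14],[45,12],[47,4],[50,0]]
[[3,14],[12,12],[22,7],[24,0],[35,16],[36,14],[44,15],[47,4],[50,0]]
[[3,14],[12,12],[22,7],[24,0],[35,16],[36,14],[44,15],[47,7],[48,4],[50,0]]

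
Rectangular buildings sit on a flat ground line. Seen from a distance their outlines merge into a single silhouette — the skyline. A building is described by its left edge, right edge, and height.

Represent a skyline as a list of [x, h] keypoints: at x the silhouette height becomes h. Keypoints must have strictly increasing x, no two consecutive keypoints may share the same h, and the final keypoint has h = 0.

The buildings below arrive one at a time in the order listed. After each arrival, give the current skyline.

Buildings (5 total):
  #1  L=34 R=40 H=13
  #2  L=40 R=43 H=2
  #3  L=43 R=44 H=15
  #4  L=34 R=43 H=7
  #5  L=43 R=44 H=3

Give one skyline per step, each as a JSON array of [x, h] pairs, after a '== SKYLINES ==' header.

== SKYLINES ==
[[34,13],[40,0]]
[[34,13],[40,2],[43,0]]
[[34,13],[40,2],[43,15],[44,0]]
[[34,13],[40,7],[43,15],[44,0]]
[[34,13],[40,7],[43,15],[44,0]]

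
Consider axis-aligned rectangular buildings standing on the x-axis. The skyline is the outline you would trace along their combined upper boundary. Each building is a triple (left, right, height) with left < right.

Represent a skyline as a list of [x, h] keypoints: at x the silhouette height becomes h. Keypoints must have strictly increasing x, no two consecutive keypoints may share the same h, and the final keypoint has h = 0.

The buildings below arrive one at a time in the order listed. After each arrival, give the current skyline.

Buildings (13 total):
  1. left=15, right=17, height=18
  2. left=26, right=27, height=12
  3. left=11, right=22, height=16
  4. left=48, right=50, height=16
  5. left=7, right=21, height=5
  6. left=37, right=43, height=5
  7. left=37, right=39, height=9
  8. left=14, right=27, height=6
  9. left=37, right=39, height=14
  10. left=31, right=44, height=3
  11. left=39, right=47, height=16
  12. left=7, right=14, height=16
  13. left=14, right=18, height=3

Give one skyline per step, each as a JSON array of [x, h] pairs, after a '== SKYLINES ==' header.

== SKYLINES ==
[[15,18],[17,0]]
[[15,18],[17,0],[26,12],[27,0]]
[[11,16],[15,18],[17,16],[22,0],[26,12],[27,0]]
[[11,16],[15,18],[17,16],[22,0],[26,12],[27,0],[48,16],[50,0]]
[[7,5],[11,16],[15,18],[17,16],[22,0],[26,12],[27,0],[48,16],[50,0]]
[[7,5],[11,16],[15,18],[17,16],[22,0],[26,12],[27,0],[37,5],[43,0],[48,16],[50,0]]
[[7,5],[11,16],[15,18],[17,16],[22,0],[26,12],[27,0],[37,9],[39,5],[43,0],[48,16],[50,0]]
[[7,5],[11,16],[15,18],[17,16],[22,6],[26,12],[27,0],[37,9],[39,5],[43,0],[48,16],[50,0]]
[[7,5],[11,16],[15,18],[17,16],[22,6],[26,12],[27,0],[37,14],[39,5],[43,0],[48,16],[50,0]]
[[7,5],[11,16],[15,18],[17,16],[22,6],[26,12],[27,0],[31,3],[37,14],[39,5],[43,3],[44,0],[48,16],[50,0]]
[[7,5],[11,16],[15,18],[17,16],[22,6],[26,12],[27,0],[31,3],[37,14],[39,16],[47,0],[48,16],[50,0]]
[[7,16],[15,18],[17,16],[22,6],[26,12],[27,0],[31,3],[37,14],[39,16],[47,0],[48,16],[50,0]]
[[7,16],[15,18],[17,16],[22,6],[26,12],[27,0],[31,3],[37,14],[39,16],[47,0],[48,16],[50,0]]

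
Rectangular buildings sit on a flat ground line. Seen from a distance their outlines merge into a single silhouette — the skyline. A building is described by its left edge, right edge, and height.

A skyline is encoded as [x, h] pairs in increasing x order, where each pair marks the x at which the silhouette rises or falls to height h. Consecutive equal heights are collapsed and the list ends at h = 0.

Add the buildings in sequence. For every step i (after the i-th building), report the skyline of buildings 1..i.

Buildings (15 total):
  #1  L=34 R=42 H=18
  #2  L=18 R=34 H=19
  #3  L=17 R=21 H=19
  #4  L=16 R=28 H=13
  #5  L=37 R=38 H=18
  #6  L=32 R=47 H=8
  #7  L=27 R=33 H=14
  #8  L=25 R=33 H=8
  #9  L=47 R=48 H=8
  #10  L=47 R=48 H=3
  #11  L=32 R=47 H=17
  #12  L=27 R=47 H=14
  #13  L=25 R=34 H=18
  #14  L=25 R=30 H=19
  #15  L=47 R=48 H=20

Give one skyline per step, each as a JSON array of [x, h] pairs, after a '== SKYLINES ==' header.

== SKYLINES ==
[[34,18],[42,0]]
[[18,19],[34,18],[42,0]]
[[17,19],[34,18],[42,0]]
[[16,13],[17,19],[34,18],[42,0]]
[[16,13],[17,19],[34,18],[42,0]]
[[16,13],[17,19],[34,18],[42,8],[47,0]]
[[16,13],[17,19],[34,18],[42,8],[47,0]]
[[16,13],[17,19],[34,18],[42,8],[47,0]]
[[16,13],[17,19],[34,18],[42,8],[48,0]]
[[16,13],[17,19],[34,18],[42,8],[48,0]]
[[16,13],[17,19],[34,18],[42,17],[47,8],[48,0]]
[[16,13],[17,19],[34,18],[42,17],[47,8],[48,0]]
[[16,13],[17,19],[34,18],[42,17],[47,8],[48,0]]
[[16,13],[17,19],[34,18],[42,17],[47,8],[48,0]]
[[16,13],[17,19],[34,18],[42,17],[47,20],[48,0]]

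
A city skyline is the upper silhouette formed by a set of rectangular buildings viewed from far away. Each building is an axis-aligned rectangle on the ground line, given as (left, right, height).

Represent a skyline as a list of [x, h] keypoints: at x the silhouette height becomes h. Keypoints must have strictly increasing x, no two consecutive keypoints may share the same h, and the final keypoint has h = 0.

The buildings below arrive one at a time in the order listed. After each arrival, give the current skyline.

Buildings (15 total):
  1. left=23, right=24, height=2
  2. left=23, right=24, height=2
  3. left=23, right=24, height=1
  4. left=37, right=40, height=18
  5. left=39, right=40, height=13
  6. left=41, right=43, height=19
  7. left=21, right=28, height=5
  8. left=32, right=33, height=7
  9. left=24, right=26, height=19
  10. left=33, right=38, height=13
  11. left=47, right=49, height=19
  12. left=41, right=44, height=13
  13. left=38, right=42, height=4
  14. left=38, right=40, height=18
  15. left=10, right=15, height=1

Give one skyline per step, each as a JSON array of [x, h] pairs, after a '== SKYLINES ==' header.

== SKYLINES ==
[[23,2],[24,0]]
[[23,2],[24,0]]
[[23,2],[24,0]]
[[23,2],[24,0],[37,18],[40,0]]
[[23,2],[24,0],[37,18],[40,0]]
[[23,2],[24,0],[37,18],[40,0],[41,19],[43,0]]
[[21,5],[28,0],[37,18],[40,0],[41,19],[43,0]]
[[21,5],[28,0],[32,7],[33,0],[37,18],[40,0],[41,19],[43,0]]
[[21,5],[24,19],[26,5],[28,0],[32,7],[33,0],[37,18],[40,0],[41,19],[43,0]]
[[21,5],[24,19],[26,5],[28,0],[32,7],[33,13],[37,18],[40,0],[41,19],[43,0]]
[[21,5],[24,19],[26,5],[28,0],[32,7],[33,13],[37,18],[40,0],[41,19],[43,0],[47,19],[49,0]]
[[21,5],[24,19],[26,5],[28,0],[32,7],[33,13],[37,18],[40,0],[41,19],[43,13],[44,0],[47,19],[49,0]]
[[21,5],[24,19],[26,5],[28,0],[32,7],[33,13],[37,18],[40,4],[41,19],[43,13],[44,0],[47,19],[49,0]]
[[21,5],[24,19],[26,5],[28,0],[32,7],[33,13],[37,18],[40,4],[41,19],[43,13],[44,0],[47,19],[49,0]]
[[10,1],[15,0],[21,5],[24,19],[26,5],[28,0],[32,7],[33,13],[37,18],[40,4],[41,19],[43,13],[44,0],[47,19],[49,0]]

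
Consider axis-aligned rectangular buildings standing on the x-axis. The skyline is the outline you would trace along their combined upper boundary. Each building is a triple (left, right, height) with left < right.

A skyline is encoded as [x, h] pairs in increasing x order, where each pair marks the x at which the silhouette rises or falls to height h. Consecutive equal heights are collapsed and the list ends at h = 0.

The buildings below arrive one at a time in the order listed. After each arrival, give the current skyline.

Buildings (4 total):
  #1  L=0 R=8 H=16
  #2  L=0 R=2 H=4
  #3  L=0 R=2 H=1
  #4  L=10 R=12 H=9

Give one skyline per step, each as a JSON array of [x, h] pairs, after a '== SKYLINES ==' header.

== SKYLINES ==
[[0,16],[8,0]]
[[0,16],[8,0]]
[[0,16],[8,0]]
[[0,16],[8,0],[10,9],[12,0]]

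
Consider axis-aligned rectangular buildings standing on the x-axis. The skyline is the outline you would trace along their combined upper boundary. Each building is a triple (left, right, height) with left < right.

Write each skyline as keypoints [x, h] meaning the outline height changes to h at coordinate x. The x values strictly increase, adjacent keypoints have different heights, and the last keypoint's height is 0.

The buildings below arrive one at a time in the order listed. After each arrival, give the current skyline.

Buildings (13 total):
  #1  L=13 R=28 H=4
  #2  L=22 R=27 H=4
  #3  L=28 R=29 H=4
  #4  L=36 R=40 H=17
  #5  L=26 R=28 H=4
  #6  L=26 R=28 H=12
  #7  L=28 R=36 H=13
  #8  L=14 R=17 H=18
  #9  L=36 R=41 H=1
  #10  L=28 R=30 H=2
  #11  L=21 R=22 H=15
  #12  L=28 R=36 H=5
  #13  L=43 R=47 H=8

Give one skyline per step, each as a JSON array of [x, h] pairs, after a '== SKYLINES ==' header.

== SKYLINES ==
[[13,4],[28,0]]
[[13,4],[28,0]]
[[13,4],[29,0]]
[[13,4],[29,0],[36,17],[40,0]]
[[13,4],[29,0],[36,17],[40,0]]
[[13,4],[26,12],[28,4],[29,0],[36,17],[40,0]]
[[13,4],[26,12],[28,13],[36,17],[40,0]]
[[13,4],[14,18],[17,4],[26,12],[28,13],[36,17],[40,0]]
[[13,4],[14,18],[17,4],[26,12],[28,13],[36,17],[40,1],[41,0]]
[[13,4],[14,18],[17,4],[26,12],[28,13],[36,17],[40,1],[41,0]]
[[13,4],[14,18],[17,4],[21,15],[22,4],[26,12],[28,13],[36,17],[40,1],[41,0]]
[[13,4],[14,18],[17,4],[21,15],[22,4],[26,12],[28,13],[36,17],[40,1],[41,0]]
[[13,4],[14,18],[17,4],[21,15],[22,4],[26,12],[28,13],[36,17],[40,1],[41,0],[43,8],[47,0]]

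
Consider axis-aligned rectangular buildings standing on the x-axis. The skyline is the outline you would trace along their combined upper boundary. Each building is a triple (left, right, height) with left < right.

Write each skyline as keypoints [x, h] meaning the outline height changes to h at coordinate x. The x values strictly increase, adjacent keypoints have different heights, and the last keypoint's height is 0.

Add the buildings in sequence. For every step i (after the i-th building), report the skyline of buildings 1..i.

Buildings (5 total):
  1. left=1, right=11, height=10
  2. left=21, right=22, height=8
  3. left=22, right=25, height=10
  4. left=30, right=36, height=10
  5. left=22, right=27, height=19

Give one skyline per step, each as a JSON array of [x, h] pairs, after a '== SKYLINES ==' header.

== SKYLINES ==
[[1,10],[11,0]]
[[1,10],[11,0],[21,8],[22,0]]
[[1,10],[11,0],[21,8],[22,10],[25,0]]
[[1,10],[11,0],[21,8],[22,10],[25,0],[30,10],[36,0]]
[[1,10],[11,0],[21,8],[22,19],[27,0],[30,10],[36,0]]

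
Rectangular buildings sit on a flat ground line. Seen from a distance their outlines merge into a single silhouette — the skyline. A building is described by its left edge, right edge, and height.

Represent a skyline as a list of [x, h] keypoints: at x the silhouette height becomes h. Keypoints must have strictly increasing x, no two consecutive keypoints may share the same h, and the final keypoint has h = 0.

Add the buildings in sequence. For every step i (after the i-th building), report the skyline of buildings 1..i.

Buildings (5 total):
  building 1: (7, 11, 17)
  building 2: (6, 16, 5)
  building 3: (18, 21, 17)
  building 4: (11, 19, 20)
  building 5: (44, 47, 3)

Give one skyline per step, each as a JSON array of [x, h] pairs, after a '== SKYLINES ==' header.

== SKYLINES ==
[[7,17],[11,0]]
[[6,5],[7,17],[11,5],[16,0]]
[[6,5],[7,17],[11,5],[16,0],[18,17],[21,0]]
[[6,5],[7,17],[11,20],[19,17],[21,0]]
[[6,5],[7,17],[11,20],[19,17],[21,0],[44,3],[47,0]]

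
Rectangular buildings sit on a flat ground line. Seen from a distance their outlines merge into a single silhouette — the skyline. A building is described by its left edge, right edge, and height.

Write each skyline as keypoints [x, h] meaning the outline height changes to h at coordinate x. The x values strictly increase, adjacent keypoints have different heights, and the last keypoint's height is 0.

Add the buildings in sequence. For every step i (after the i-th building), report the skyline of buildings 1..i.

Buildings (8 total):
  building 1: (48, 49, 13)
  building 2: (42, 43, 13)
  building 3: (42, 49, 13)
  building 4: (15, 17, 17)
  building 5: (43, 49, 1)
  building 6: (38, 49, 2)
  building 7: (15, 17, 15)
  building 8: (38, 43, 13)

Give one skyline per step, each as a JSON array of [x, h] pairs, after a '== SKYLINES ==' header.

== SKYLINES ==
[[48,13],[49,0]]
[[42,13],[43,0],[48,13],[49,0]]
[[42,13],[49,0]]
[[15,17],[17,0],[42,13],[49,0]]
[[15,17],[17,0],[42,13],[49,0]]
[[15,17],[17,0],[38,2],[42,13],[49,0]]
[[15,17],[17,0],[38,2],[42,13],[49,0]]
[[15,17],[17,0],[38,13],[49,0]]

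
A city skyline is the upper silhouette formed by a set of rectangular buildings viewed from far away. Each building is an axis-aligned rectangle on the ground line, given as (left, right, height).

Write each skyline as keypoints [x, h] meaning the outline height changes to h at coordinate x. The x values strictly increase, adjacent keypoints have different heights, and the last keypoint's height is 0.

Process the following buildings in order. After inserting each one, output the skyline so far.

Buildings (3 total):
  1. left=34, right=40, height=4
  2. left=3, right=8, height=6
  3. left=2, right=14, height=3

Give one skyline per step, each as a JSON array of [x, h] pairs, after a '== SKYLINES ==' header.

== SKYLINES ==
[[34,4],[40,0]]
[[3,6],[8,0],[34,4],[40,0]]
[[2,3],[3,6],[8,3],[14,0],[34,4],[40,0]]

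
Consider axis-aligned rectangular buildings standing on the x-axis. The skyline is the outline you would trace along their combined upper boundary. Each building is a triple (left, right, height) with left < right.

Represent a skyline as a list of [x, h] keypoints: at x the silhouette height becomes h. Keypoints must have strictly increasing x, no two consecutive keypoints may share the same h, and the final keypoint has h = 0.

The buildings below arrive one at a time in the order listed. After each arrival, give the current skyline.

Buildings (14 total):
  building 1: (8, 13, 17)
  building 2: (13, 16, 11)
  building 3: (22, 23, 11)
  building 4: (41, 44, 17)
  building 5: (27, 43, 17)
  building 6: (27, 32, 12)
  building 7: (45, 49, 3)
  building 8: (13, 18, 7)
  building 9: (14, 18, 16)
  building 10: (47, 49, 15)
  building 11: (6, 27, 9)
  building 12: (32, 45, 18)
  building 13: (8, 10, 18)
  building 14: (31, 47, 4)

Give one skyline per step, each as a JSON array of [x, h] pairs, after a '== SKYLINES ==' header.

== SKYLINES ==
[[8,17],[13,0]]
[[8,17],[13,11],[16,0]]
[[8,17],[13,11],[16,0],[22,11],[23,0]]
[[8,17],[13,11],[16,0],[22,11],[23,0],[41,17],[44,0]]
[[8,17],[13,11],[16,0],[22,11],[23,0],[27,17],[44,0]]
[[8,17],[13,11],[16,0],[22,11],[23,0],[27,17],[44,0]]
[[8,17],[13,11],[16,0],[22,11],[23,0],[27,17],[44,0],[45,3],[49,0]]
[[8,17],[13,11],[16,7],[18,0],[22,11],[23,0],[27,17],[44,0],[45,3],[49,0]]
[[8,17],[13,11],[14,16],[18,0],[22,11],[23,0],[27,17],[44,0],[45,3],[49,0]]
[[8,17],[13,11],[14,16],[18,0],[22,11],[23,0],[27,17],[44,0],[45,3],[47,15],[49,0]]
[[6,9],[8,17],[13,11],[14,16],[18,9],[22,11],[23,9],[27,17],[44,0],[45,3],[47,15],[49,0]]
[[6,9],[8,17],[13,11],[14,16],[18,9],[22,11],[23,9],[27,17],[32,18],[45,3],[47,15],[49,0]]
[[6,9],[8,18],[10,17],[13,11],[14,16],[18,9],[22,11],[23,9],[27,17],[32,18],[45,3],[47,15],[49,0]]
[[6,9],[8,18],[10,17],[13,11],[14,16],[18,9],[22,11],[23,9],[27,17],[32,18],[45,4],[47,15],[49,0]]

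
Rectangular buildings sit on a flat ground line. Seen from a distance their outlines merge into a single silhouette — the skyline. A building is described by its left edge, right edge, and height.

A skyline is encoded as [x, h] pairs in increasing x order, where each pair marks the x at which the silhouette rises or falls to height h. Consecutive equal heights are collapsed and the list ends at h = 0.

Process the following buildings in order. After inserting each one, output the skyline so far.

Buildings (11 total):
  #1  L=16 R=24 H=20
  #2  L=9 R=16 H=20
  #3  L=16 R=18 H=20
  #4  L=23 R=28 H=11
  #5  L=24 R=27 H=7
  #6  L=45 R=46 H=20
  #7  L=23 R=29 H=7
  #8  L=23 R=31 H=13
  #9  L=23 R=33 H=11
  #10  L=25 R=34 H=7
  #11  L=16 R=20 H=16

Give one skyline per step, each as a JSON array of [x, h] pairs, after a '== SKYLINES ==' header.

== SKYLINES ==
[[16,20],[24,0]]
[[9,20],[24,0]]
[[9,20],[24,0]]
[[9,20],[24,11],[28,0]]
[[9,20],[24,11],[28,0]]
[[9,20],[24,11],[28,0],[45,20],[46,0]]
[[9,20],[24,11],[28,7],[29,0],[45,20],[46,0]]
[[9,20],[24,13],[31,0],[45,20],[46,0]]
[[9,20],[24,13],[31,11],[33,0],[45,20],[46,0]]
[[9,20],[24,13],[31,11],[33,7],[34,0],[45,20],[46,0]]
[[9,20],[24,13],[31,11],[33,7],[34,0],[45,20],[46,0]]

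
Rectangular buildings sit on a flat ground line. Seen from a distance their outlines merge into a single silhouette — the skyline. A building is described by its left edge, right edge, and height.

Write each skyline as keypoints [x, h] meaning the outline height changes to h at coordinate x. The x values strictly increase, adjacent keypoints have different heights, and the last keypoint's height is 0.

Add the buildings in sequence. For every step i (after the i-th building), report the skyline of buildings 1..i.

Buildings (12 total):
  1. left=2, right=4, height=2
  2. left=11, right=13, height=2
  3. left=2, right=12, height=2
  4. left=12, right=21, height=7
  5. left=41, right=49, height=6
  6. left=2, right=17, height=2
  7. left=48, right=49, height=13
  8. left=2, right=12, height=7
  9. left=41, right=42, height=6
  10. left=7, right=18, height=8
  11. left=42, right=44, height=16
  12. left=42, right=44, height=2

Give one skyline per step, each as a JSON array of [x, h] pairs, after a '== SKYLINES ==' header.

== SKYLINES ==
[[2,2],[4,0]]
[[2,2],[4,0],[11,2],[13,0]]
[[2,2],[13,0]]
[[2,2],[12,7],[21,0]]
[[2,2],[12,7],[21,0],[41,6],[49,0]]
[[2,2],[12,7],[21,0],[41,6],[49,0]]
[[2,2],[12,7],[21,0],[41,6],[48,13],[49,0]]
[[2,7],[21,0],[41,6],[48,13],[49,0]]
[[2,7],[21,0],[41,6],[48,13],[49,0]]
[[2,7],[7,8],[18,7],[21,0],[41,6],[48,13],[49,0]]
[[2,7],[7,8],[18,7],[21,0],[41,6],[42,16],[44,6],[48,13],[49,0]]
[[2,7],[7,8],[18,7],[21,0],[41,6],[42,16],[44,6],[48,13],[49,0]]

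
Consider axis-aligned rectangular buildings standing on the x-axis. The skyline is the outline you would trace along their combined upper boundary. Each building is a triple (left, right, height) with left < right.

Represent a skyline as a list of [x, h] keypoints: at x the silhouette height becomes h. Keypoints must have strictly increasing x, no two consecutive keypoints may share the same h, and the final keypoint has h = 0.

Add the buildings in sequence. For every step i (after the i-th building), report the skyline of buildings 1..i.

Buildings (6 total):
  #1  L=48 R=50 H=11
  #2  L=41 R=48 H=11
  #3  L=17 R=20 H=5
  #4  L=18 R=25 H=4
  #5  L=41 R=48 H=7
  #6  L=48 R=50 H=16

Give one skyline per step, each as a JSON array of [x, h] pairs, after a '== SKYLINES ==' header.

== SKYLINES ==
[[48,11],[50,0]]
[[41,11],[50,0]]
[[17,5],[20,0],[41,11],[50,0]]
[[17,5],[20,4],[25,0],[41,11],[50,0]]
[[17,5],[20,4],[25,0],[41,11],[50,0]]
[[17,5],[20,4],[25,0],[41,11],[48,16],[50,0]]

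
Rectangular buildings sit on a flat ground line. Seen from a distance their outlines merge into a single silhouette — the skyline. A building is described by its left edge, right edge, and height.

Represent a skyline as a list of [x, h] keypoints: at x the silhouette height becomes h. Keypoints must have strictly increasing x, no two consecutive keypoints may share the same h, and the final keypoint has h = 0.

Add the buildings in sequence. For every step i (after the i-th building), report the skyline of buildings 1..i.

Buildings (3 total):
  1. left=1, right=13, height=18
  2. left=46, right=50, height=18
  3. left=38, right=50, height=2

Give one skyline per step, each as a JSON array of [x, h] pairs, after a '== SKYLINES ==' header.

== SKYLINES ==
[[1,18],[13,0]]
[[1,18],[13,0],[46,18],[50,0]]
[[1,18],[13,0],[38,2],[46,18],[50,0]]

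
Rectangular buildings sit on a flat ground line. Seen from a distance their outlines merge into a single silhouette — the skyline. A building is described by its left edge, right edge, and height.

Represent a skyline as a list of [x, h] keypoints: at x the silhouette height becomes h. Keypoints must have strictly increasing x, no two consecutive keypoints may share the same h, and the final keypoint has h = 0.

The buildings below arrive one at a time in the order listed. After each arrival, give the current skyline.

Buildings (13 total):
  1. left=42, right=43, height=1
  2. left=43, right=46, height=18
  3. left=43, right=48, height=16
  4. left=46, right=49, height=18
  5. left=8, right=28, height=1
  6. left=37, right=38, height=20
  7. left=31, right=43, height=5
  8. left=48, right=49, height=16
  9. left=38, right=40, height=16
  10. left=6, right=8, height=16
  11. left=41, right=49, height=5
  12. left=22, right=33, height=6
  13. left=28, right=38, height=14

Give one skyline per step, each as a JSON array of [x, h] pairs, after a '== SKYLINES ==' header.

== SKYLINES ==
[[42,1],[43,0]]
[[42,1],[43,18],[46,0]]
[[42,1],[43,18],[46,16],[48,0]]
[[42,1],[43,18],[49,0]]
[[8,1],[28,0],[42,1],[43,18],[49,0]]
[[8,1],[28,0],[37,20],[38,0],[42,1],[43,18],[49,0]]
[[8,1],[28,0],[31,5],[37,20],[38,5],[43,18],[49,0]]
[[8,1],[28,0],[31,5],[37,20],[38,5],[43,18],[49,0]]
[[8,1],[28,0],[31,5],[37,20],[38,16],[40,5],[43,18],[49,0]]
[[6,16],[8,1],[28,0],[31,5],[37,20],[38,16],[40,5],[43,18],[49,0]]
[[6,16],[8,1],[28,0],[31,5],[37,20],[38,16],[40,5],[43,18],[49,0]]
[[6,16],[8,1],[22,6],[33,5],[37,20],[38,16],[40,5],[43,18],[49,0]]
[[6,16],[8,1],[22,6],[28,14],[37,20],[38,16],[40,5],[43,18],[49,0]]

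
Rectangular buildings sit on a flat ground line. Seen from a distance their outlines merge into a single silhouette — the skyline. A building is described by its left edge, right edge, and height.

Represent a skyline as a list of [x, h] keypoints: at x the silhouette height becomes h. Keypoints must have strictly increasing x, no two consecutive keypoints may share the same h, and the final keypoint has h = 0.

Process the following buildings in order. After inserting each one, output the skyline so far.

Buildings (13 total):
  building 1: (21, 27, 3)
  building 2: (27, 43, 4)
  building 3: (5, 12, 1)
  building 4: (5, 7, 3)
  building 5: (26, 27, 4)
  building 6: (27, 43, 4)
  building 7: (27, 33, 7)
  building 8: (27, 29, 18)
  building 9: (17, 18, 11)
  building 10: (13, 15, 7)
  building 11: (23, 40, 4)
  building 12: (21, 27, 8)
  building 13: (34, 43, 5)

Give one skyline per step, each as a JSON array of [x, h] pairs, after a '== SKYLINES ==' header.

== SKYLINES ==
[[21,3],[27,0]]
[[21,3],[27,4],[43,0]]
[[5,1],[12,0],[21,3],[27,4],[43,0]]
[[5,3],[7,1],[12,0],[21,3],[27,4],[43,0]]
[[5,3],[7,1],[12,0],[21,3],[26,4],[43,0]]
[[5,3],[7,1],[12,0],[21,3],[26,4],[43,0]]
[[5,3],[7,1],[12,0],[21,3],[26,4],[27,7],[33,4],[43,0]]
[[5,3],[7,1],[12,0],[21,3],[26,4],[27,18],[29,7],[33,4],[43,0]]
[[5,3],[7,1],[12,0],[17,11],[18,0],[21,3],[26,4],[27,18],[29,7],[33,4],[43,0]]
[[5,3],[7,1],[12,0],[13,7],[15,0],[17,11],[18,0],[21,3],[26,4],[27,18],[29,7],[33,4],[43,0]]
[[5,3],[7,1],[12,0],[13,7],[15,0],[17,11],[18,0],[21,3],[23,4],[27,18],[29,7],[33,4],[43,0]]
[[5,3],[7,1],[12,0],[13,7],[15,0],[17,11],[18,0],[21,8],[27,18],[29,7],[33,4],[43,0]]
[[5,3],[7,1],[12,0],[13,7],[15,0],[17,11],[18,0],[21,8],[27,18],[29,7],[33,4],[34,5],[43,0]]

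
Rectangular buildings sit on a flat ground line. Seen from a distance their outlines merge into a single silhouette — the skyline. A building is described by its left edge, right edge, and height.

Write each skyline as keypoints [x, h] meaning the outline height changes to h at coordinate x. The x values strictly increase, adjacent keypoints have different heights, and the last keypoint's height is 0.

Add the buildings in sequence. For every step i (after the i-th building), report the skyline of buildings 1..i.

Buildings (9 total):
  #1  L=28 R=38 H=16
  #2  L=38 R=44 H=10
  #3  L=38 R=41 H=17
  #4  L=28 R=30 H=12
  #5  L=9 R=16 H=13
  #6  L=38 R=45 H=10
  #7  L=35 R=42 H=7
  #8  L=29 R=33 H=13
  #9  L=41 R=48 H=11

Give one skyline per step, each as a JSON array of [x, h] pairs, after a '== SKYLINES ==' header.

== SKYLINES ==
[[28,16],[38,0]]
[[28,16],[38,10],[44,0]]
[[28,16],[38,17],[41,10],[44,0]]
[[28,16],[38,17],[41,10],[44,0]]
[[9,13],[16,0],[28,16],[38,17],[41,10],[44,0]]
[[9,13],[16,0],[28,16],[38,17],[41,10],[45,0]]
[[9,13],[16,0],[28,16],[38,17],[41,10],[45,0]]
[[9,13],[16,0],[28,16],[38,17],[41,10],[45,0]]
[[9,13],[16,0],[28,16],[38,17],[41,11],[48,0]]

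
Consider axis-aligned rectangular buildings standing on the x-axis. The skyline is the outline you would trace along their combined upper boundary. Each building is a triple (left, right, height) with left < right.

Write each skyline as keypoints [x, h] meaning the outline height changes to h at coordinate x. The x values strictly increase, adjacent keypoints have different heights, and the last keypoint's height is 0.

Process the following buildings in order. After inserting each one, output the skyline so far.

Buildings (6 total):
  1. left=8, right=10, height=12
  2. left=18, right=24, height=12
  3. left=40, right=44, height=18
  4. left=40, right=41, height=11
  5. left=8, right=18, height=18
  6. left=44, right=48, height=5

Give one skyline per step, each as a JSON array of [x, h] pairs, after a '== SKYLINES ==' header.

== SKYLINES ==
[[8,12],[10,0]]
[[8,12],[10,0],[18,12],[24,0]]
[[8,12],[10,0],[18,12],[24,0],[40,18],[44,0]]
[[8,12],[10,0],[18,12],[24,0],[40,18],[44,0]]
[[8,18],[18,12],[24,0],[40,18],[44,0]]
[[8,18],[18,12],[24,0],[40,18],[44,5],[48,0]]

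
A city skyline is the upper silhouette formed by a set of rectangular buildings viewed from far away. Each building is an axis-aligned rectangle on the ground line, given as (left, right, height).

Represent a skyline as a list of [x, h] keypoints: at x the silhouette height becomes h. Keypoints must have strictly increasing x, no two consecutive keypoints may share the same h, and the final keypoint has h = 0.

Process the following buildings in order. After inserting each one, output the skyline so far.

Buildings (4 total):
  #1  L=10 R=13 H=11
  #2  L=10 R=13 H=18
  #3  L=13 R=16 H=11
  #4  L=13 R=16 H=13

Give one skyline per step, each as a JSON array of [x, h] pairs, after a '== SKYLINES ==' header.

== SKYLINES ==
[[10,11],[13,0]]
[[10,18],[13,0]]
[[10,18],[13,11],[16,0]]
[[10,18],[13,13],[16,0]]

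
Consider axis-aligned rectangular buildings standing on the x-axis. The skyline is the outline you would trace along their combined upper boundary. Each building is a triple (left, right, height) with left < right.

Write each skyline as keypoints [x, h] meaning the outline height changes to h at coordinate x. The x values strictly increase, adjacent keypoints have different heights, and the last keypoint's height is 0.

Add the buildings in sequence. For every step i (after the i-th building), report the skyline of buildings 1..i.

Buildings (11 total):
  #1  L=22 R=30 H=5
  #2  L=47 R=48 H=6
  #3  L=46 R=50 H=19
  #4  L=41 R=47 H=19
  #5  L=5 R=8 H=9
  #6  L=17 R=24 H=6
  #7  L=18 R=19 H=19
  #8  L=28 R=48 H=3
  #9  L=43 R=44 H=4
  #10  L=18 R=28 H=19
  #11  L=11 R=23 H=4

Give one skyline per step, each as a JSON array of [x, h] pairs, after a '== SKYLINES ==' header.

== SKYLINES ==
[[22,5],[30,0]]
[[22,5],[30,0],[47,6],[48,0]]
[[22,5],[30,0],[46,19],[50,0]]
[[22,5],[30,0],[41,19],[50,0]]
[[5,9],[8,0],[22,5],[30,0],[41,19],[50,0]]
[[5,9],[8,0],[17,6],[24,5],[30,0],[41,19],[50,0]]
[[5,9],[8,0],[17,6],[18,19],[19,6],[24,5],[30,0],[41,19],[50,0]]
[[5,9],[8,0],[17,6],[18,19],[19,6],[24,5],[30,3],[41,19],[50,0]]
[[5,9],[8,0],[17,6],[18,19],[19,6],[24,5],[30,3],[41,19],[50,0]]
[[5,9],[8,0],[17,6],[18,19],[28,5],[30,3],[41,19],[50,0]]
[[5,9],[8,0],[11,4],[17,6],[18,19],[28,5],[30,3],[41,19],[50,0]]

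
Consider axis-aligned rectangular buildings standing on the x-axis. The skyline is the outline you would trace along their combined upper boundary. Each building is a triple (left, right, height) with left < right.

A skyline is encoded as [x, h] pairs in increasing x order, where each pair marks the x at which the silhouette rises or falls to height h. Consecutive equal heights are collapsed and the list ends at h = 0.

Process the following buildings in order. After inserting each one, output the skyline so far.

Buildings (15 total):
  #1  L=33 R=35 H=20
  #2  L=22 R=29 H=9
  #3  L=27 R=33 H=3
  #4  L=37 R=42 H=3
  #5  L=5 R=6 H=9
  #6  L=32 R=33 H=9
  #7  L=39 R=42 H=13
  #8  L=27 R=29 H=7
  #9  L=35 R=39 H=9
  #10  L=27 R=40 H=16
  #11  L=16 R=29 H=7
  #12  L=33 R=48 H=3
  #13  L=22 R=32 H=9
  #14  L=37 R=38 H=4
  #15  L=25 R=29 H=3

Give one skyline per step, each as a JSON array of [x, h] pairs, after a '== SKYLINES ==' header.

== SKYLINES ==
[[33,20],[35,0]]
[[22,9],[29,0],[33,20],[35,0]]
[[22,9],[29,3],[33,20],[35,0]]
[[22,9],[29,3],[33,20],[35,0],[37,3],[42,0]]
[[5,9],[6,0],[22,9],[29,3],[33,20],[35,0],[37,3],[42,0]]
[[5,9],[6,0],[22,9],[29,3],[32,9],[33,20],[35,0],[37,3],[42,0]]
[[5,9],[6,0],[22,9],[29,3],[32,9],[33,20],[35,0],[37,3],[39,13],[42,0]]
[[5,9],[6,0],[22,9],[29,3],[32,9],[33,20],[35,0],[37,3],[39,13],[42,0]]
[[5,9],[6,0],[22,9],[29,3],[32,9],[33,20],[35,9],[39,13],[42,0]]
[[5,9],[6,0],[22,9],[27,16],[33,20],[35,16],[40,13],[42,0]]
[[5,9],[6,0],[16,7],[22,9],[27,16],[33,20],[35,16],[40,13],[42,0]]
[[5,9],[6,0],[16,7],[22,9],[27,16],[33,20],[35,16],[40,13],[42,3],[48,0]]
[[5,9],[6,0],[16,7],[22,9],[27,16],[33,20],[35,16],[40,13],[42,3],[48,0]]
[[5,9],[6,0],[16,7],[22,9],[27,16],[33,20],[35,16],[40,13],[42,3],[48,0]]
[[5,9],[6,0],[16,7],[22,9],[27,16],[33,20],[35,16],[40,13],[42,3],[48,0]]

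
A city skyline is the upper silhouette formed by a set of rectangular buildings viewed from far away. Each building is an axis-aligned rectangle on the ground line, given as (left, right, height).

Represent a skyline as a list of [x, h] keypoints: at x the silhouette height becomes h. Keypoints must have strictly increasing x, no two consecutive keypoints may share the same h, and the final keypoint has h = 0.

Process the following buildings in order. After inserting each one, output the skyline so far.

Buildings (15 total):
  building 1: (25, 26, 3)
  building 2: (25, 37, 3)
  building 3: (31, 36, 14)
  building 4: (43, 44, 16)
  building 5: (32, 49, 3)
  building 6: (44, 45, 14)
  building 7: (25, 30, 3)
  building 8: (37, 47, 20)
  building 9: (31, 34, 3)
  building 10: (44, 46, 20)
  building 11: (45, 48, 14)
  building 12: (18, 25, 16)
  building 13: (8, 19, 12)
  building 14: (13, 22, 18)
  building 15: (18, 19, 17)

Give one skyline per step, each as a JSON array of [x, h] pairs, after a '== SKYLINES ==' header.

== SKYLINES ==
[[25,3],[26,0]]
[[25,3],[37,0]]
[[25,3],[31,14],[36,3],[37,0]]
[[25,3],[31,14],[36,3],[37,0],[43,16],[44,0]]
[[25,3],[31,14],[36,3],[43,16],[44,3],[49,0]]
[[25,3],[31,14],[36,3],[43,16],[44,14],[45,3],[49,0]]
[[25,3],[31,14],[36,3],[43,16],[44,14],[45,3],[49,0]]
[[25,3],[31,14],[36,3],[37,20],[47,3],[49,0]]
[[25,3],[31,14],[36,3],[37,20],[47,3],[49,0]]
[[25,3],[31,14],[36,3],[37,20],[47,3],[49,0]]
[[25,3],[31,14],[36,3],[37,20],[47,14],[48,3],[49,0]]
[[18,16],[25,3],[31,14],[36,3],[37,20],[47,14],[48,3],[49,0]]
[[8,12],[18,16],[25,3],[31,14],[36,3],[37,20],[47,14],[48,3],[49,0]]
[[8,12],[13,18],[22,16],[25,3],[31,14],[36,3],[37,20],[47,14],[48,3],[49,0]]
[[8,12],[13,18],[22,16],[25,3],[31,14],[36,3],[37,20],[47,14],[48,3],[49,0]]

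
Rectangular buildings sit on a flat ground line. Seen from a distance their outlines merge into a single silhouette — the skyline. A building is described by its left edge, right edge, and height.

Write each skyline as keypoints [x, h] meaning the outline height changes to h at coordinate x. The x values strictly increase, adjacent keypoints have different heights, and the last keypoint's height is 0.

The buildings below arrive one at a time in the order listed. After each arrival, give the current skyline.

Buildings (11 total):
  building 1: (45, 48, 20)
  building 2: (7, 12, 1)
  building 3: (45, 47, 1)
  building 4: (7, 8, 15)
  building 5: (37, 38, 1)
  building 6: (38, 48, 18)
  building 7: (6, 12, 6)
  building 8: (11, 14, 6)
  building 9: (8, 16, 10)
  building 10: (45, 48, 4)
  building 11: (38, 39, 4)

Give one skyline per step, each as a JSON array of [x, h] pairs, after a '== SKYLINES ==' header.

== SKYLINES ==
[[45,20],[48,0]]
[[7,1],[12,0],[45,20],[48,0]]
[[7,1],[12,0],[45,20],[48,0]]
[[7,15],[8,1],[12,0],[45,20],[48,0]]
[[7,15],[8,1],[12,0],[37,1],[38,0],[45,20],[48,0]]
[[7,15],[8,1],[12,0],[37,1],[38,18],[45,20],[48,0]]
[[6,6],[7,15],[8,6],[12,0],[37,1],[38,18],[45,20],[48,0]]
[[6,6],[7,15],[8,6],[14,0],[37,1],[38,18],[45,20],[48,0]]
[[6,6],[7,15],[8,10],[16,0],[37,1],[38,18],[45,20],[48,0]]
[[6,6],[7,15],[8,10],[16,0],[37,1],[38,18],[45,20],[48,0]]
[[6,6],[7,15],[8,10],[16,0],[37,1],[38,18],[45,20],[48,0]]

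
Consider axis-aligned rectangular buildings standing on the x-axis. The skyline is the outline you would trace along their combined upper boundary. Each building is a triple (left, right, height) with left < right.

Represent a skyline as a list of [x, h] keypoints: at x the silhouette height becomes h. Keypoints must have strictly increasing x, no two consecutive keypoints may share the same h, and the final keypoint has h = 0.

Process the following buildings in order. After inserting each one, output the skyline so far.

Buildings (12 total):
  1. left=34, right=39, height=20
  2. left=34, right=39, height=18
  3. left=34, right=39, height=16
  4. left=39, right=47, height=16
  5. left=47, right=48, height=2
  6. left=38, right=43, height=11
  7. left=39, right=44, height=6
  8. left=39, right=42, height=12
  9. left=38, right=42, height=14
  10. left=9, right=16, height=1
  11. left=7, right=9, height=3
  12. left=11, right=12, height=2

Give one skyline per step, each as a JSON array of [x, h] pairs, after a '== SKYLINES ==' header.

== SKYLINES ==
[[34,20],[39,0]]
[[34,20],[39,0]]
[[34,20],[39,0]]
[[34,20],[39,16],[47,0]]
[[34,20],[39,16],[47,2],[48,0]]
[[34,20],[39,16],[47,2],[48,0]]
[[34,20],[39,16],[47,2],[48,0]]
[[34,20],[39,16],[47,2],[48,0]]
[[34,20],[39,16],[47,2],[48,0]]
[[9,1],[16,0],[34,20],[39,16],[47,2],[48,0]]
[[7,3],[9,1],[16,0],[34,20],[39,16],[47,2],[48,0]]
[[7,3],[9,1],[11,2],[12,1],[16,0],[34,20],[39,16],[47,2],[48,0]]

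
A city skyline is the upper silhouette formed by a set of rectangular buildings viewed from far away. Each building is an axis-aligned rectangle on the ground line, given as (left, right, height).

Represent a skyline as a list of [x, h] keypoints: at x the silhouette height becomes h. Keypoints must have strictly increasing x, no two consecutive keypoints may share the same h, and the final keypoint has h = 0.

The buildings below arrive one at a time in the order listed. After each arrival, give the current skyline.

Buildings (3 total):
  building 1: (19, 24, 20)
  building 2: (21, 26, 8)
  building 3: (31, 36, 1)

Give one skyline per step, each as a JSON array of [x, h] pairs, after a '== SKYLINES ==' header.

== SKYLINES ==
[[19,20],[24,0]]
[[19,20],[24,8],[26,0]]
[[19,20],[24,8],[26,0],[31,1],[36,0]]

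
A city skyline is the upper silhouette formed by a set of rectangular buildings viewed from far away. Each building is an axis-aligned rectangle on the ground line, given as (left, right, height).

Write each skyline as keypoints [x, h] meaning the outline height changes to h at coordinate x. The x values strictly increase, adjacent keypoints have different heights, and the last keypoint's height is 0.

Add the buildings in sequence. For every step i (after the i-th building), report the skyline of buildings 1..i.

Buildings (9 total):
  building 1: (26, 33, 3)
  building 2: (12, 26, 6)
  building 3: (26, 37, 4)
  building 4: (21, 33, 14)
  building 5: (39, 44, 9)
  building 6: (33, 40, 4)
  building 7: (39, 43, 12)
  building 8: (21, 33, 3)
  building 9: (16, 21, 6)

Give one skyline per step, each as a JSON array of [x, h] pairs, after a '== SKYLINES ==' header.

== SKYLINES ==
[[26,3],[33,0]]
[[12,6],[26,3],[33,0]]
[[12,6],[26,4],[37,0]]
[[12,6],[21,14],[33,4],[37,0]]
[[12,6],[21,14],[33,4],[37,0],[39,9],[44,0]]
[[12,6],[21,14],[33,4],[39,9],[44,0]]
[[12,6],[21,14],[33,4],[39,12],[43,9],[44,0]]
[[12,6],[21,14],[33,4],[39,12],[43,9],[44,0]]
[[12,6],[21,14],[33,4],[39,12],[43,9],[44,0]]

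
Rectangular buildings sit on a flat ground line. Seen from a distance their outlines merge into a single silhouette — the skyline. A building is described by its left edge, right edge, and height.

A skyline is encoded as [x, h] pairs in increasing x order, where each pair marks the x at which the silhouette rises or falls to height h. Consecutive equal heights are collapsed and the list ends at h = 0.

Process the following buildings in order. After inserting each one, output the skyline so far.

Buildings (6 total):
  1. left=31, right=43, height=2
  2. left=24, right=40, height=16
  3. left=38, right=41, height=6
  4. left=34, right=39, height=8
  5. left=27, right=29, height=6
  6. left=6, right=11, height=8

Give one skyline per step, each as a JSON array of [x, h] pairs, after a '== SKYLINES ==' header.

== SKYLINES ==
[[31,2],[43,0]]
[[24,16],[40,2],[43,0]]
[[24,16],[40,6],[41,2],[43,0]]
[[24,16],[40,6],[41,2],[43,0]]
[[24,16],[40,6],[41,2],[43,0]]
[[6,8],[11,0],[24,16],[40,6],[41,2],[43,0]]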